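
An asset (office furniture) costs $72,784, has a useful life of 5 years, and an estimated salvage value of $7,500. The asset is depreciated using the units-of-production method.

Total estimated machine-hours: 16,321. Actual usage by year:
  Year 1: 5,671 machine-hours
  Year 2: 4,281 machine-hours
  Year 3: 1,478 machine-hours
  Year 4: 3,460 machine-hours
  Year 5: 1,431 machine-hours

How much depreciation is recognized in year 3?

$5,912

Depreciable base = $72,784 − $7,500 = $65,284.
Rate = $65,284 / 16,321 machine-hours = $4 per machine-hour.
Year 1: 5,671 × $4 = $22,684. Book value $50,100.
Year 2: 4,281 × $4 = $17,124. Book value $32,976.
Year 3: 1,478 × $4 = $5,912. Book value $27,064.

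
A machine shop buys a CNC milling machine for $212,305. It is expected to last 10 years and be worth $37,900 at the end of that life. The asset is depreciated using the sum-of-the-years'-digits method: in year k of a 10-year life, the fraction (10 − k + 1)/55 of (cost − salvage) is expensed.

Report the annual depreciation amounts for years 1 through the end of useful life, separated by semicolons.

$31,710; $28,539; $25,368; $22,197; $19,026; $15,855; $12,684; $9,513; $6,342; $3,171

Depreciable base = $212,305 − $37,900 = $174,405.
Sum of the years' digits = 10+9+8+7+6+5+4+3+2+1 = 55.
Year 1: $174,405 × 10/55 = $31,710. Book value $180,595.
Year 2: $174,405 × 9/55 = $28,539. Book value $152,056.
Year 3: $174,405 × 8/55 = $25,368. Book value $126,688.
Year 4: $174,405 × 7/55 = $22,197. Book value $104,491.
Year 5: $174,405 × 6/55 = $19,026. Book value $85,465.
Year 6: $174,405 × 5/55 = $15,855. Book value $69,610.
Year 7: $174,405 × 4/55 = $12,684. Book value $56,926.
Year 8: $174,405 × 3/55 = $9,513. Book value $47,413.
Year 9: $174,405 × 2/55 = $6,342. Book value $41,071.
Year 10: $174,405 × 1/55 = $3,171. Book value $37,900.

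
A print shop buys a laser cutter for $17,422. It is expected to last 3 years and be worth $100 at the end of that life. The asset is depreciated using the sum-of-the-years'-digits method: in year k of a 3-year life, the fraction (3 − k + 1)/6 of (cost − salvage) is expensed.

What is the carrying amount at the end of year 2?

Depreciable base = $17,422 − $100 = $17,322.
Sum of the years' digits = 3+2+1 = 6.
Year 1: $17,322 × 3/6 = $8,661. Book value $8,761.
Year 2: $17,322 × 2/6 = $5,774. Book value $2,987.

$2,987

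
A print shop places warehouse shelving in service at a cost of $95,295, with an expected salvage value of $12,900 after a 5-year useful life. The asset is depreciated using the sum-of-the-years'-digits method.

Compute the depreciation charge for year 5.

$5,493

Depreciable base = $95,295 − $12,900 = $82,395.
Sum of the years' digits = 5+4+3+2+1 = 15.
Year 1: $82,395 × 5/15 = $27,465. Book value $67,830.
Year 2: $82,395 × 4/15 = $21,972. Book value $45,858.
Year 3: $82,395 × 3/15 = $16,479. Book value $29,379.
Year 4: $82,395 × 2/15 = $10,986. Book value $18,393.
Year 5: $82,395 × 1/15 = $5,493. Book value $12,900.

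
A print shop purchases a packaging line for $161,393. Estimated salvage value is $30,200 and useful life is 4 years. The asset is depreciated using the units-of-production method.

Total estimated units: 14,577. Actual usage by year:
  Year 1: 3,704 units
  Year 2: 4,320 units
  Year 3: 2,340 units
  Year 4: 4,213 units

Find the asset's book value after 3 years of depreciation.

$68,117

Depreciable base = $161,393 − $30,200 = $131,193.
Rate = $131,193 / 14,577 units = $9 per unit.
Year 1: 3,704 × $9 = $33,336. Book value $128,057.
Year 2: 4,320 × $9 = $38,880. Book value $89,177.
Year 3: 2,340 × $9 = $21,060. Book value $68,117.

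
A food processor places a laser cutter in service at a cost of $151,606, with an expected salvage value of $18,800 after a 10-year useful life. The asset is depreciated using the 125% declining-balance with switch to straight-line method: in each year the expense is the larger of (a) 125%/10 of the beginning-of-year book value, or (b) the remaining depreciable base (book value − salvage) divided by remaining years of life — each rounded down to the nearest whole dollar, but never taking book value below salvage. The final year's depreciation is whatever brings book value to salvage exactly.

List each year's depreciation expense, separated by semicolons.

$18,950; $16,582; $14,509; $12,695; $11,678; $11,678; $11,678; $11,678; $11,679; $11,679

Depreciable base = $151,606 − $18,800 = $132,806.
Year 1: DB = ⌊$151,606 × 125%/10⌋ = $18,950; SL = ⌊$132,806/10⌋ = $13,280 → take DB $18,950. Book value $132,656.
Year 2: DB = ⌊$132,656 × 125%/10⌋ = $16,582; SL = ⌊$113,856/9⌋ = $12,650 → take DB $16,582. Book value $116,074.
Year 3: DB = ⌊$116,074 × 125%/10⌋ = $14,509; SL = ⌊$97,274/8⌋ = $12,159 → take DB $14,509. Book value $101,565.
Year 4: DB = ⌊$101,565 × 125%/10⌋ = $12,695; SL = ⌊$82,765/7⌋ = $11,823 → take DB $12,695. Book value $88,870.
Year 5: DB = ⌊$88,870 × 125%/10⌋ = $11,108; SL = ⌊$70,070/6⌋ = $11,678 → take SL $11,678. Book value $77,192.
Year 6: DB = ⌊$77,192 × 125%/10⌋ = $9,649; SL = ⌊$58,392/5⌋ = $11,678 → take SL $11,678. Book value $65,514.
Year 7: DB = ⌊$65,514 × 125%/10⌋ = $8,189; SL = ⌊$46,714/4⌋ = $11,678 → take SL $11,678. Book value $53,836.
Year 8: DB = ⌊$53,836 × 125%/10⌋ = $6,729; SL = ⌊$35,036/3⌋ = $11,678 → take SL $11,678. Book value $42,158.
Year 9: DB = ⌊$42,158 × 125%/10⌋ = $5,269; SL = ⌊$23,358/2⌋ = $11,679 → take SL $11,679. Book value $30,479.
Year 10 (final): $30,479 − $18,800 = $11,679. Book value $18,800.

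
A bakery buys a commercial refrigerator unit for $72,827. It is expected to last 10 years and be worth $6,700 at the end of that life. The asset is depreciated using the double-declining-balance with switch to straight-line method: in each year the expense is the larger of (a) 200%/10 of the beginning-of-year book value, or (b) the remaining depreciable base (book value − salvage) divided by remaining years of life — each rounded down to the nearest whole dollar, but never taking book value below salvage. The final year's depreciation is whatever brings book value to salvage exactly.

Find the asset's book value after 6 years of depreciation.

Depreciable base = $72,827 − $6,700 = $66,127.
Year 1: DB = ⌊$72,827 × 200%/10⌋ = $14,565; SL = ⌊$66,127/10⌋ = $6,612 → take DB $14,565. Book value $58,262.
Year 2: DB = ⌊$58,262 × 200%/10⌋ = $11,652; SL = ⌊$51,562/9⌋ = $5,729 → take DB $11,652. Book value $46,610.
Year 3: DB = ⌊$46,610 × 200%/10⌋ = $9,322; SL = ⌊$39,910/8⌋ = $4,988 → take DB $9,322. Book value $37,288.
Year 4: DB = ⌊$37,288 × 200%/10⌋ = $7,457; SL = ⌊$30,588/7⌋ = $4,369 → take DB $7,457. Book value $29,831.
Year 5: DB = ⌊$29,831 × 200%/10⌋ = $5,966; SL = ⌊$23,131/6⌋ = $3,855 → take DB $5,966. Book value $23,865.
Year 6: DB = ⌊$23,865 × 200%/10⌋ = $4,773; SL = ⌊$17,165/5⌋ = $3,433 → take DB $4,773. Book value $19,092.

$19,092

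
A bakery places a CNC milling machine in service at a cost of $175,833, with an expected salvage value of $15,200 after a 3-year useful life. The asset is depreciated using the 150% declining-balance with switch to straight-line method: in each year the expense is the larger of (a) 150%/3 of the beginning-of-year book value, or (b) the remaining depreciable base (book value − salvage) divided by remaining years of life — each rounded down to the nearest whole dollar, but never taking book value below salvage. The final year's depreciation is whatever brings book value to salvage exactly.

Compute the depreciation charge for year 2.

Depreciable base = $175,833 − $15,200 = $160,633.
Year 1: DB = ⌊$175,833 × 150%/3⌋ = $87,916; SL = ⌊$160,633/3⌋ = $53,544 → take DB $87,916. Book value $87,917.
Year 2: DB = ⌊$87,917 × 150%/3⌋ = $43,958; SL = ⌊$72,717/2⌋ = $36,358 → take DB $43,958. Book value $43,959.

$43,958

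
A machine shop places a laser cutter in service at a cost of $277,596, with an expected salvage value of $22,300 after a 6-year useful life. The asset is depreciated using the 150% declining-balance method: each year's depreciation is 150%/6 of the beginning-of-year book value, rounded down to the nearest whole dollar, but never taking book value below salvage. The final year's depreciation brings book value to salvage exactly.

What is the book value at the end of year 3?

$117,111

Depreciable base = $277,596 − $22,300 = $255,296.
Year 1: ⌊$277,596 × 150%/6⌋ = $69,399. Book value $208,197.
Year 2: ⌊$208,197 × 150%/6⌋ = $52,049. Book value $156,148.
Year 3: ⌊$156,148 × 150%/6⌋ = $39,037. Book value $117,111.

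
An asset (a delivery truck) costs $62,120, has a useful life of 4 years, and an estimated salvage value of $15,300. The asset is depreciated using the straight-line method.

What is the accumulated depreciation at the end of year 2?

Depreciable base = $62,120 − $15,300 = $46,820.
Annual expense = $46,820 / 4 = $11,705.
End of year 1: book value $50,415.
End of year 2: book value $38,710.
Accumulated through year 2 = $62,120 − $38,710 = $23,410.

$23,410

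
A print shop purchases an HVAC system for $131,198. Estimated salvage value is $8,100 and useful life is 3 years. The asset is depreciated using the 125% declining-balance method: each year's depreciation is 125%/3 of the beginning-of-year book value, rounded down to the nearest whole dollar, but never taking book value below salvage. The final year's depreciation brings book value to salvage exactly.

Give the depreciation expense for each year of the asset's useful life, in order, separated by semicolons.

Depreciable base = $131,198 − $8,100 = $123,098.
Year 1: ⌊$131,198 × 125%/3⌋ = $54,665. Book value $76,533.
Year 2: ⌊$76,533 × 125%/3⌋ = $31,888. Book value $44,645.
Year 3 (final): $44,645 − $8,100 = $36,545. Book value $8,100.

$54,665; $31,888; $36,545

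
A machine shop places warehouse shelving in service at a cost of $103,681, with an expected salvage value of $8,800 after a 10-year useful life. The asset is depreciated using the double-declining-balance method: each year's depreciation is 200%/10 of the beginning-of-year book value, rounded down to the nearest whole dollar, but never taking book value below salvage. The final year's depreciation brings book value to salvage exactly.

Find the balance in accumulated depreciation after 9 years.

Depreciable base = $103,681 − $8,800 = $94,881.
Year 1: ⌊$103,681 × 200%/10⌋ = $20,736. Book value $82,945.
Year 2: ⌊$82,945 × 200%/10⌋ = $16,589. Book value $66,356.
Year 3: ⌊$66,356 × 200%/10⌋ = $13,271. Book value $53,085.
Year 4: ⌊$53,085 × 200%/10⌋ = $10,617. Book value $42,468.
Year 5: ⌊$42,468 × 200%/10⌋ = $8,493. Book value $33,975.
Year 6: ⌊$33,975 × 200%/10⌋ = $6,795. Book value $27,180.
Year 7: ⌊$27,180 × 200%/10⌋ = $5,436. Book value $21,744.
Year 8: ⌊$21,744 × 200%/10⌋ = $4,348. Book value $17,396.
Year 9: ⌊$17,396 × 200%/10⌋ = $3,479. Book value $13,917.
Accumulated through year 9 = $103,681 − $13,917 = $89,764.

$89,764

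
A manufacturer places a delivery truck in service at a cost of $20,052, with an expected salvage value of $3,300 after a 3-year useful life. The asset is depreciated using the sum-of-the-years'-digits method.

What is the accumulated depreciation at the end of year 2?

$13,960

Depreciable base = $20,052 − $3,300 = $16,752.
Sum of the years' digits = 3+2+1 = 6.
Year 1: $16,752 × 3/6 = $8,376. Book value $11,676.
Year 2: $16,752 × 2/6 = $5,584. Book value $6,092.
Accumulated through year 2 = $20,052 − $6,092 = $13,960.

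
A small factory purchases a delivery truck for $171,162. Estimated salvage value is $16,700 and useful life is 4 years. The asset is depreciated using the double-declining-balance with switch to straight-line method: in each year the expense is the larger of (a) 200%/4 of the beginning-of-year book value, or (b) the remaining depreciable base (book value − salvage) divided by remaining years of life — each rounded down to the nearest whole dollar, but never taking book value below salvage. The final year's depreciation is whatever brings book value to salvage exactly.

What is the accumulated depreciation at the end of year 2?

Depreciable base = $171,162 − $16,700 = $154,462.
Year 1: DB = ⌊$171,162 × 200%/4⌋ = $85,581; SL = ⌊$154,462/4⌋ = $38,615 → take DB $85,581. Book value $85,581.
Year 2: DB = ⌊$85,581 × 200%/4⌋ = $42,790; SL = ⌊$68,881/3⌋ = $22,960 → take DB $42,790. Book value $42,791.
Accumulated through year 2 = $171,162 − $42,791 = $128,371.

$128,371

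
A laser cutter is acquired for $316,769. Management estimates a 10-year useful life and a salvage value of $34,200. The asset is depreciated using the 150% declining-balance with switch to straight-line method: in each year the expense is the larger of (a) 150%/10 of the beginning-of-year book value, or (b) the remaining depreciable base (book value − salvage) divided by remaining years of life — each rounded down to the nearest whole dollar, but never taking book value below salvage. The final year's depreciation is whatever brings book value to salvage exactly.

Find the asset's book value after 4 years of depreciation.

$165,357

Depreciable base = $316,769 − $34,200 = $282,569.
Year 1: DB = ⌊$316,769 × 150%/10⌋ = $47,515; SL = ⌊$282,569/10⌋ = $28,256 → take DB $47,515. Book value $269,254.
Year 2: DB = ⌊$269,254 × 150%/10⌋ = $40,388; SL = ⌊$235,054/9⌋ = $26,117 → take DB $40,388. Book value $228,866.
Year 3: DB = ⌊$228,866 × 150%/10⌋ = $34,329; SL = ⌊$194,666/8⌋ = $24,333 → take DB $34,329. Book value $194,537.
Year 4: DB = ⌊$194,537 × 150%/10⌋ = $29,180; SL = ⌊$160,337/7⌋ = $22,905 → take DB $29,180. Book value $165,357.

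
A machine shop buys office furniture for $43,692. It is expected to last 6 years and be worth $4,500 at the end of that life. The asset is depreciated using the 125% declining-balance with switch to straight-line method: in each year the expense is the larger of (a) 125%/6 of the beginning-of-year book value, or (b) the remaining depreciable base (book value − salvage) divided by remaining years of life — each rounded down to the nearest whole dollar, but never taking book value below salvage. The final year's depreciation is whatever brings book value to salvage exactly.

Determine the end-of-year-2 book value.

Depreciable base = $43,692 − $4,500 = $39,192.
Year 1: DB = ⌊$43,692 × 125%/6⌋ = $9,102; SL = ⌊$39,192/6⌋ = $6,532 → take DB $9,102. Book value $34,590.
Year 2: DB = ⌊$34,590 × 125%/6⌋ = $7,206; SL = ⌊$30,090/5⌋ = $6,018 → take DB $7,206. Book value $27,384.

$27,384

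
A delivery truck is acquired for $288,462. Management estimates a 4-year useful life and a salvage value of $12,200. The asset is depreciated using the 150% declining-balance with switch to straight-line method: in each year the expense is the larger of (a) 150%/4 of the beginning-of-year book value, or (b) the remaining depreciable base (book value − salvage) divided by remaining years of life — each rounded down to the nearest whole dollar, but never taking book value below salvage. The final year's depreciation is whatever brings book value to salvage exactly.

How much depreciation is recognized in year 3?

Depreciable base = $288,462 − $12,200 = $276,262.
Year 1: DB = ⌊$288,462 × 150%/4⌋ = $108,173; SL = ⌊$276,262/4⌋ = $69,065 → take DB $108,173. Book value $180,289.
Year 2: DB = ⌊$180,289 × 150%/4⌋ = $67,608; SL = ⌊$168,089/3⌋ = $56,029 → take DB $67,608. Book value $112,681.
Year 3: DB = ⌊$112,681 × 150%/4⌋ = $42,255; SL = ⌊$100,481/2⌋ = $50,240 → take SL $50,240. Book value $62,441.

$50,240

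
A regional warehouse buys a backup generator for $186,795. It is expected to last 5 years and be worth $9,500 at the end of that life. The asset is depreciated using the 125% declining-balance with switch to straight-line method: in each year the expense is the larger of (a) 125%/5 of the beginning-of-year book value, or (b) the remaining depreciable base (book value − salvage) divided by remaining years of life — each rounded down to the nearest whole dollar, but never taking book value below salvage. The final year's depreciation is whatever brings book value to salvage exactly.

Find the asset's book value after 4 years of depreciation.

$41,358

Depreciable base = $186,795 − $9,500 = $177,295.
Year 1: DB = ⌊$186,795 × 125%/5⌋ = $46,698; SL = ⌊$177,295/5⌋ = $35,459 → take DB $46,698. Book value $140,097.
Year 2: DB = ⌊$140,097 × 125%/5⌋ = $35,024; SL = ⌊$130,597/4⌋ = $32,649 → take DB $35,024. Book value $105,073.
Year 3: DB = ⌊$105,073 × 125%/5⌋ = $26,268; SL = ⌊$95,573/3⌋ = $31,857 → take SL $31,857. Book value $73,216.
Year 4: DB = ⌊$73,216 × 125%/5⌋ = $18,304; SL = ⌊$63,716/2⌋ = $31,858 → take SL $31,858. Book value $41,358.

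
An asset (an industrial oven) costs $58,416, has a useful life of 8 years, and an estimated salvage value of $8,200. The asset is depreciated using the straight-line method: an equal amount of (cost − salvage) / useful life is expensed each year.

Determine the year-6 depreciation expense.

$6,277

Depreciable base = $58,416 − $8,200 = $50,216.
Annual expense = $50,216 / 8 = $6,277.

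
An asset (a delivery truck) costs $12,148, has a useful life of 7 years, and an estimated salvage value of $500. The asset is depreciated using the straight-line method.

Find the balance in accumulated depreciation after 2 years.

$3,328

Depreciable base = $12,148 − $500 = $11,648.
Annual expense = $11,648 / 7 = $1,664.
End of year 1: book value $10,484.
End of year 2: book value $8,820.
Accumulated through year 2 = $12,148 − $8,820 = $3,328.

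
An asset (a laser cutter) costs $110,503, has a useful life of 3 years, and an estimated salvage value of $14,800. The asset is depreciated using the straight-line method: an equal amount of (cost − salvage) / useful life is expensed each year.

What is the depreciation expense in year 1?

$31,901

Depreciable base = $110,503 − $14,800 = $95,703.
Annual expense = $95,703 / 3 = $31,901.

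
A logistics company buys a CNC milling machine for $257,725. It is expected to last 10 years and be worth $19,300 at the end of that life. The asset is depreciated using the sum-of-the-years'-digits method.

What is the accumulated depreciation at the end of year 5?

Depreciable base = $257,725 − $19,300 = $238,425.
Sum of the years' digits = 10+9+8+7+6+5+4+3+2+1 = 55.
Year 1: $238,425 × 10/55 = $43,350. Book value $214,375.
Year 2: $238,425 × 9/55 = $39,015. Book value $175,360.
Year 3: $238,425 × 8/55 = $34,680. Book value $140,680.
Year 4: $238,425 × 7/55 = $30,345. Book value $110,335.
Year 5: $238,425 × 6/55 = $26,010. Book value $84,325.
Accumulated through year 5 = $257,725 − $84,325 = $173,400.

$173,400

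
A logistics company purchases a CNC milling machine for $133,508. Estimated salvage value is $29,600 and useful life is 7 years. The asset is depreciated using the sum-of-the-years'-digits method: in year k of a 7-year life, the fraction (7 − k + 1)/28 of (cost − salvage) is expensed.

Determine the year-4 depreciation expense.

Depreciable base = $133,508 − $29,600 = $103,908.
Sum of the years' digits = 7+6+5+4+3+2+1 = 28.
Year 1: $103,908 × 7/28 = $25,977. Book value $107,531.
Year 2: $103,908 × 6/28 = $22,266. Book value $85,265.
Year 3: $103,908 × 5/28 = $18,555. Book value $66,710.
Year 4: $103,908 × 4/28 = $14,844. Book value $51,866.

$14,844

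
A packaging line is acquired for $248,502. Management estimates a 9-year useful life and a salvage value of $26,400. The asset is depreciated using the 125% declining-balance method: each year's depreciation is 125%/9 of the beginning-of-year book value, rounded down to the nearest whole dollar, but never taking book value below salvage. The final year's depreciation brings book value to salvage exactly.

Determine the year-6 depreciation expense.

Depreciable base = $248,502 − $26,400 = $222,102.
Year 1: ⌊$248,502 × 125%/9⌋ = $34,514. Book value $213,988.
Year 2: ⌊$213,988 × 125%/9⌋ = $29,720. Book value $184,268.
Year 3: ⌊$184,268 × 125%/9⌋ = $25,592. Book value $158,676.
Year 4: ⌊$158,676 × 125%/9⌋ = $22,038. Book value $136,638.
Year 5: ⌊$136,638 × 125%/9⌋ = $18,977. Book value $117,661.
Year 6: ⌊$117,661 × 125%/9⌋ = $16,341. Book value $101,320.

$16,341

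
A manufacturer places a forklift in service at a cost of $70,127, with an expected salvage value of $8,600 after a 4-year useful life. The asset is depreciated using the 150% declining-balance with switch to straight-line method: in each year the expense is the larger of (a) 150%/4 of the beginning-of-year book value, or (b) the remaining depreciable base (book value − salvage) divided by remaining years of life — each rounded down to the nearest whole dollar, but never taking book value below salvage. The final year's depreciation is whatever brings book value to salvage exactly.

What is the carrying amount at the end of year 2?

$27,394

Depreciable base = $70,127 − $8,600 = $61,527.
Year 1: DB = ⌊$70,127 × 150%/4⌋ = $26,297; SL = ⌊$61,527/4⌋ = $15,381 → take DB $26,297. Book value $43,830.
Year 2: DB = ⌊$43,830 × 150%/4⌋ = $16,436; SL = ⌊$35,230/3⌋ = $11,743 → take DB $16,436. Book value $27,394.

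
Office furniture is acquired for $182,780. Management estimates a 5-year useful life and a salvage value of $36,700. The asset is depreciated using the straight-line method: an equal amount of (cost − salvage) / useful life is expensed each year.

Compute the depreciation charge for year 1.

Depreciable base = $182,780 − $36,700 = $146,080.
Annual expense = $146,080 / 5 = $29,216.

$29,216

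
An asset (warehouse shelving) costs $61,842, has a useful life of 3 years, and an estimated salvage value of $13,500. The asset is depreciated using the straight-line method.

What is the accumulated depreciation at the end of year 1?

$16,114

Depreciable base = $61,842 − $13,500 = $48,342.
Annual expense = $48,342 / 3 = $16,114.
End of year 1: book value $45,728.
Accumulated through year 1 = $61,842 − $45,728 = $16,114.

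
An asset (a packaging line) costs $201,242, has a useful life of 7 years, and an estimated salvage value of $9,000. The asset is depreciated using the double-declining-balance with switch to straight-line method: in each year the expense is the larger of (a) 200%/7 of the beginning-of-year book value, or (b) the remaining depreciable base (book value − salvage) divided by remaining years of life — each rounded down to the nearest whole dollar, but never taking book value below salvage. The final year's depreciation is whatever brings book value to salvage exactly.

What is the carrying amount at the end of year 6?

Depreciable base = $201,242 − $9,000 = $192,242.
Year 1: DB = ⌊$201,242 × 200%/7⌋ = $57,497; SL = ⌊$192,242/7⌋ = $27,463 → take DB $57,497. Book value $143,745.
Year 2: DB = ⌊$143,745 × 200%/7⌋ = $41,070; SL = ⌊$134,745/6⌋ = $22,457 → take DB $41,070. Book value $102,675.
Year 3: DB = ⌊$102,675 × 200%/7⌋ = $29,335; SL = ⌊$93,675/5⌋ = $18,735 → take DB $29,335. Book value $73,340.
Year 4: DB = ⌊$73,340 × 200%/7⌋ = $20,954; SL = ⌊$64,340/4⌋ = $16,085 → take DB $20,954. Book value $52,386.
Year 5: DB = ⌊$52,386 × 200%/7⌋ = $14,967; SL = ⌊$43,386/3⌋ = $14,462 → take DB $14,967. Book value $37,419.
Year 6: DB = ⌊$37,419 × 200%/7⌋ = $10,691; SL = ⌊$28,419/2⌋ = $14,209 → take SL $14,209. Book value $23,210.

$23,210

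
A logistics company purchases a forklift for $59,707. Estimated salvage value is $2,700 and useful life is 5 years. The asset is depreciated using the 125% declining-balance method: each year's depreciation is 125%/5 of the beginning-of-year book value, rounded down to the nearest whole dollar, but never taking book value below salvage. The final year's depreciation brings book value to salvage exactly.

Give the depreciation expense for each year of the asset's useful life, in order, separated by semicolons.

Depreciable base = $59,707 − $2,700 = $57,007.
Year 1: ⌊$59,707 × 125%/5⌋ = $14,926. Book value $44,781.
Year 2: ⌊$44,781 × 125%/5⌋ = $11,195. Book value $33,586.
Year 3: ⌊$33,586 × 125%/5⌋ = $8,396. Book value $25,190.
Year 4: ⌊$25,190 × 125%/5⌋ = $6,297. Book value $18,893.
Year 5 (final): $18,893 − $2,700 = $16,193. Book value $2,700.

$14,926; $11,195; $8,396; $6,297; $16,193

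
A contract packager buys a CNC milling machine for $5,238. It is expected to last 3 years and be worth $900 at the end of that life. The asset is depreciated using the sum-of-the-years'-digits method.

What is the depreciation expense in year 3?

$723

Depreciable base = $5,238 − $900 = $4,338.
Sum of the years' digits = 3+2+1 = 6.
Year 1: $4,338 × 3/6 = $2,169. Book value $3,069.
Year 2: $4,338 × 2/6 = $1,446. Book value $1,623.
Year 3: $4,338 × 1/6 = $723. Book value $900.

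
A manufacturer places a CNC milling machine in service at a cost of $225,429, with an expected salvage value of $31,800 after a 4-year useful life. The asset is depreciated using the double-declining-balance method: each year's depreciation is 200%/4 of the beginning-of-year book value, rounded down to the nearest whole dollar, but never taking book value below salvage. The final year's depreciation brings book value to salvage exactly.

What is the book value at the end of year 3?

$31,800

Depreciable base = $225,429 − $31,800 = $193,629.
Year 1: ⌊$225,429 × 200%/4⌋ = $112,714. Book value $112,715.
Year 2: ⌊$112,715 × 200%/4⌋ = $56,357. Book value $56,358.
Year 3: ⌊$56,358 × 200%/4⌋ = $28,179, capped at $24,558. Book value $31,800.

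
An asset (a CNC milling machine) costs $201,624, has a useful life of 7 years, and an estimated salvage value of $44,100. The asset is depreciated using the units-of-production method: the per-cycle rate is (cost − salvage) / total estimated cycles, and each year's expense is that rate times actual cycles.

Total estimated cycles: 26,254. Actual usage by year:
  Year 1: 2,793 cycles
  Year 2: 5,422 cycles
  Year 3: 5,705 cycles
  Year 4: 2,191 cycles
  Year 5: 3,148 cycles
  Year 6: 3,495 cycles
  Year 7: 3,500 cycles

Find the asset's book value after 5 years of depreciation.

Depreciable base = $201,624 − $44,100 = $157,524.
Rate = $157,524 / 26,254 cycles = $6 per cycle.
Year 1: 2,793 × $6 = $16,758. Book value $184,866.
Year 2: 5,422 × $6 = $32,532. Book value $152,334.
Year 3: 5,705 × $6 = $34,230. Book value $118,104.
Year 4: 2,191 × $6 = $13,146. Book value $104,958.
Year 5: 3,148 × $6 = $18,888. Book value $86,070.

$86,070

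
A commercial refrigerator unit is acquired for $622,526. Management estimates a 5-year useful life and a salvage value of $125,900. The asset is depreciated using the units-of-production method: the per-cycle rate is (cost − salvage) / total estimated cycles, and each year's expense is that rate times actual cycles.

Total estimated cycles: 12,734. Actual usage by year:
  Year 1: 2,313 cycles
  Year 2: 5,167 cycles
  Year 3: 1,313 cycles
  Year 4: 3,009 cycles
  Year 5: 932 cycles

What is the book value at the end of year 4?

Depreciable base = $622,526 − $125,900 = $496,626.
Rate = $496,626 / 12,734 cycles = $39 per cycle.
Year 1: 2,313 × $39 = $90,207. Book value $532,319.
Year 2: 5,167 × $39 = $201,513. Book value $330,806.
Year 3: 1,313 × $39 = $51,207. Book value $279,599.
Year 4: 3,009 × $39 = $117,351. Book value $162,248.

$162,248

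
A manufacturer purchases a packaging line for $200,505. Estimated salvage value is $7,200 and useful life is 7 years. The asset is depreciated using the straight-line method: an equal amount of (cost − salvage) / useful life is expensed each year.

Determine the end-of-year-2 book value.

Depreciable base = $200,505 − $7,200 = $193,305.
Annual expense = $193,305 / 7 = $27,615.
End of year 1: book value $172,890.
End of year 2: book value $145,275.

$145,275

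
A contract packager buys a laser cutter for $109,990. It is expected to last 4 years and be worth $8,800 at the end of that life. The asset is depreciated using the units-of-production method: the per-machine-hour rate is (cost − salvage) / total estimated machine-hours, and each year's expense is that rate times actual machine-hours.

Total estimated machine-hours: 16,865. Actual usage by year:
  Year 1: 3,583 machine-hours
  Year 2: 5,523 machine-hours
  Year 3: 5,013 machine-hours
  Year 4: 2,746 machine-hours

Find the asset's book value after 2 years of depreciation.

Depreciable base = $109,990 − $8,800 = $101,190.
Rate = $101,190 / 16,865 machine-hours = $6 per machine-hour.
Year 1: 3,583 × $6 = $21,498. Book value $88,492.
Year 2: 5,523 × $6 = $33,138. Book value $55,354.

$55,354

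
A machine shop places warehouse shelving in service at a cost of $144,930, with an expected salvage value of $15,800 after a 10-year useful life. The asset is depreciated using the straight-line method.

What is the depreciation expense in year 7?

$12,913

Depreciable base = $144,930 − $15,800 = $129,130.
Annual expense = $129,130 / 10 = $12,913.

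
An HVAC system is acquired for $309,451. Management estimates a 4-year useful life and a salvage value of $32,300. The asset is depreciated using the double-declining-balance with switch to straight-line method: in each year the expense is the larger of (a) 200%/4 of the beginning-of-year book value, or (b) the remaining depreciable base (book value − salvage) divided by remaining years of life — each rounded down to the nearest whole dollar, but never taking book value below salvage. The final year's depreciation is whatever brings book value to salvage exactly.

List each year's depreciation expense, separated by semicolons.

Depreciable base = $309,451 − $32,300 = $277,151.
Year 1: DB = ⌊$309,451 × 200%/4⌋ = $154,725; SL = ⌊$277,151/4⌋ = $69,287 → take DB $154,725. Book value $154,726.
Year 2: DB = ⌊$154,726 × 200%/4⌋ = $77,363; SL = ⌊$122,426/3⌋ = $40,808 → take DB $77,363. Book value $77,363.
Year 3: DB = ⌊$77,363 × 200%/4⌋ = $38,681; SL = ⌊$45,063/2⌋ = $22,531 → take DB $38,681. Book value $38,682.
Year 4 (final): $38,682 − $32,300 = $6,382. Book value $32,300.

$154,725; $77,363; $38,681; $6,382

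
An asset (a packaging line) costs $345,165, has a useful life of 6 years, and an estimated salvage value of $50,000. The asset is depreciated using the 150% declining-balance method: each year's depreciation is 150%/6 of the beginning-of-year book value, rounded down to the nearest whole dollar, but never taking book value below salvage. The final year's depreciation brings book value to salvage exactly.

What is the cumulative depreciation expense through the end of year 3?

Depreciable base = $345,165 − $50,000 = $295,165.
Year 1: ⌊$345,165 × 150%/6⌋ = $86,291. Book value $258,874.
Year 2: ⌊$258,874 × 150%/6⌋ = $64,718. Book value $194,156.
Year 3: ⌊$194,156 × 150%/6⌋ = $48,539. Book value $145,617.
Accumulated through year 3 = $345,165 − $145,617 = $199,548.

$199,548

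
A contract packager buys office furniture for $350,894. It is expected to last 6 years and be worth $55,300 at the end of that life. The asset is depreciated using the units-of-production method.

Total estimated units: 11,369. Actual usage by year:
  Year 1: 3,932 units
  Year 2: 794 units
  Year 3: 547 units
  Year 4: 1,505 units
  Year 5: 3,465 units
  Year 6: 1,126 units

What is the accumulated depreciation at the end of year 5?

$266,318

Depreciable base = $350,894 − $55,300 = $295,594.
Rate = $295,594 / 11,369 units = $26 per unit.
Year 1: 3,932 × $26 = $102,232. Book value $248,662.
Year 2: 794 × $26 = $20,644. Book value $228,018.
Year 3: 547 × $26 = $14,222. Book value $213,796.
Year 4: 1,505 × $26 = $39,130. Book value $174,666.
Year 5: 3,465 × $26 = $90,090. Book value $84,576.
Accumulated through year 5 = $350,894 − $84,576 = $266,318.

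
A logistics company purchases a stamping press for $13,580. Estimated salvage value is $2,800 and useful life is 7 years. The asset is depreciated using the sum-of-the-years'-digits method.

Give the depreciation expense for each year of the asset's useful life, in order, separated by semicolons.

Depreciable base = $13,580 − $2,800 = $10,780.
Sum of the years' digits = 7+6+5+4+3+2+1 = 28.
Year 1: $10,780 × 7/28 = $2,695. Book value $10,885.
Year 2: $10,780 × 6/28 = $2,310. Book value $8,575.
Year 3: $10,780 × 5/28 = $1,925. Book value $6,650.
Year 4: $10,780 × 4/28 = $1,540. Book value $5,110.
Year 5: $10,780 × 3/28 = $1,155. Book value $3,955.
Year 6: $10,780 × 2/28 = $770. Book value $3,185.
Year 7: $10,780 × 1/28 = $385. Book value $2,800.

$2,695; $2,310; $1,925; $1,540; $1,155; $770; $385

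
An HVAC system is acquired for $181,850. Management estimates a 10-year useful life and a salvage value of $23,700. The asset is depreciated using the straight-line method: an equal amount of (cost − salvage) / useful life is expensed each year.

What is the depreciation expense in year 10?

Depreciable base = $181,850 − $23,700 = $158,150.
Annual expense = $158,150 / 10 = $15,815.

$15,815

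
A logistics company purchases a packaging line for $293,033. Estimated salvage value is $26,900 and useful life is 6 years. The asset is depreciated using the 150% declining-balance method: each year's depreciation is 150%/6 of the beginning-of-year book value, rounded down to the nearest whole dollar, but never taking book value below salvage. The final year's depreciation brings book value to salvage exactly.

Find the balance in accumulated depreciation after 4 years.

Depreciable base = $293,033 − $26,900 = $266,133.
Year 1: ⌊$293,033 × 150%/6⌋ = $73,258. Book value $219,775.
Year 2: ⌊$219,775 × 150%/6⌋ = $54,943. Book value $164,832.
Year 3: ⌊$164,832 × 150%/6⌋ = $41,208. Book value $123,624.
Year 4: ⌊$123,624 × 150%/6⌋ = $30,906. Book value $92,718.
Accumulated through year 4 = $293,033 − $92,718 = $200,315.

$200,315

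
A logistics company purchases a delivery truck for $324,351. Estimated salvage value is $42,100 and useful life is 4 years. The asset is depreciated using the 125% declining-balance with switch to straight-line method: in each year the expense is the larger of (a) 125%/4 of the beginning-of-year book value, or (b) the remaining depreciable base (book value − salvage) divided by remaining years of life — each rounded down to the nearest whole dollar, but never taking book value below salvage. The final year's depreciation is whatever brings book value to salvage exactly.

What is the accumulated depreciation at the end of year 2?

$171,044

Depreciable base = $324,351 − $42,100 = $282,251.
Year 1: DB = ⌊$324,351 × 125%/4⌋ = $101,359; SL = ⌊$282,251/4⌋ = $70,562 → take DB $101,359. Book value $222,992.
Year 2: DB = ⌊$222,992 × 125%/4⌋ = $69,685; SL = ⌊$180,892/3⌋ = $60,297 → take DB $69,685. Book value $153,307.
Accumulated through year 2 = $324,351 − $153,307 = $171,044.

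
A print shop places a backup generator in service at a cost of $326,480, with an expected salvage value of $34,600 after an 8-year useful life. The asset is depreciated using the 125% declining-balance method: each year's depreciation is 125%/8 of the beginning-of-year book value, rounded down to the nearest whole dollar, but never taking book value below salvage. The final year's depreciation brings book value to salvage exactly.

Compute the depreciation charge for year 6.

$21,814

Depreciable base = $326,480 − $34,600 = $291,880.
Year 1: ⌊$326,480 × 125%/8⌋ = $51,012. Book value $275,468.
Year 2: ⌊$275,468 × 125%/8⌋ = $43,041. Book value $232,427.
Year 3: ⌊$232,427 × 125%/8⌋ = $36,316. Book value $196,111.
Year 4: ⌊$196,111 × 125%/8⌋ = $30,642. Book value $165,469.
Year 5: ⌊$165,469 × 125%/8⌋ = $25,854. Book value $139,615.
Year 6: ⌊$139,615 × 125%/8⌋ = $21,814. Book value $117,801.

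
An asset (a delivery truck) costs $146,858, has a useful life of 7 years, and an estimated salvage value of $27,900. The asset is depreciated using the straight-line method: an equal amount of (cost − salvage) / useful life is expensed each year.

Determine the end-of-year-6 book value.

Depreciable base = $146,858 − $27,900 = $118,958.
Annual expense = $118,958 / 7 = $16,994.
End of year 1: book value $129,864.
End of year 2: book value $112,870.
End of year 3: book value $95,876.
End of year 4: book value $78,882.
End of year 5: book value $61,888.
End of year 6: book value $44,894.

$44,894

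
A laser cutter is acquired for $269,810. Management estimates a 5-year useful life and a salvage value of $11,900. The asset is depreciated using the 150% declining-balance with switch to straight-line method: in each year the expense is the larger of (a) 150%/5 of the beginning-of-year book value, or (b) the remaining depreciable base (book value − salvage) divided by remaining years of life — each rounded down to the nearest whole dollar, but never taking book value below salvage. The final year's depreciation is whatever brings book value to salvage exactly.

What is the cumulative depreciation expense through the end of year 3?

Depreciable base = $269,810 − $11,900 = $257,910.
Year 1: DB = ⌊$269,810 × 150%/5⌋ = $80,943; SL = ⌊$257,910/5⌋ = $51,582 → take DB $80,943. Book value $188,867.
Year 2: DB = ⌊$188,867 × 150%/5⌋ = $56,660; SL = ⌊$176,967/4⌋ = $44,241 → take DB $56,660. Book value $132,207.
Year 3: DB = ⌊$132,207 × 150%/5⌋ = $39,662; SL = ⌊$120,307/3⌋ = $40,102 → take SL $40,102. Book value $92,105.
Accumulated through year 3 = $269,810 − $92,105 = $177,705.

$177,705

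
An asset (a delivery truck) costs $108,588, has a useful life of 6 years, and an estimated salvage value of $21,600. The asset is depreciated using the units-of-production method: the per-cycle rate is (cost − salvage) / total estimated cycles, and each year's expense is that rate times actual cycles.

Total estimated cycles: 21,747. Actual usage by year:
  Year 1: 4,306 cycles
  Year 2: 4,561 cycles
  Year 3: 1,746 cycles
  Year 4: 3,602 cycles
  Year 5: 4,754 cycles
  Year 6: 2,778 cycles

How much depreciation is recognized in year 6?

Depreciable base = $108,588 − $21,600 = $86,988.
Rate = $86,988 / 21,747 cycles = $4 per cycle.
Year 1: 4,306 × $4 = $17,224. Book value $91,364.
Year 2: 4,561 × $4 = $18,244. Book value $73,120.
Year 3: 1,746 × $4 = $6,984. Book value $66,136.
Year 4: 3,602 × $4 = $14,408. Book value $51,728.
Year 5: 4,754 × $4 = $19,016. Book value $32,712.
Year 6: 2,778 × $4 = $11,112. Book value $21,600.

$11,112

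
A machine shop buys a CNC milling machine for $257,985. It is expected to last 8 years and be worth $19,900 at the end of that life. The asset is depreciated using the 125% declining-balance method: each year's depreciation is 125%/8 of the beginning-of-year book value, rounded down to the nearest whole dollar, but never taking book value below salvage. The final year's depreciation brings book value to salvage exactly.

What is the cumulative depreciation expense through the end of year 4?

Depreciable base = $257,985 − $19,900 = $238,085.
Year 1: ⌊$257,985 × 125%/8⌋ = $40,310. Book value $217,675.
Year 2: ⌊$217,675 × 125%/8⌋ = $34,011. Book value $183,664.
Year 3: ⌊$183,664 × 125%/8⌋ = $28,697. Book value $154,967.
Year 4: ⌊$154,967 × 125%/8⌋ = $24,213. Book value $130,754.
Accumulated through year 4 = $257,985 − $130,754 = $127,231.

$127,231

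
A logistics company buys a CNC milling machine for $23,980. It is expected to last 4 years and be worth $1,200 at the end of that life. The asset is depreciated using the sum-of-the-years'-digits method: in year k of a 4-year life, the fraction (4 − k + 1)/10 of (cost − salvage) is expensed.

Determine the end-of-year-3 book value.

$3,478

Depreciable base = $23,980 − $1,200 = $22,780.
Sum of the years' digits = 4+3+2+1 = 10.
Year 1: $22,780 × 4/10 = $9,112. Book value $14,868.
Year 2: $22,780 × 3/10 = $6,834. Book value $8,034.
Year 3: $22,780 × 2/10 = $4,556. Book value $3,478.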